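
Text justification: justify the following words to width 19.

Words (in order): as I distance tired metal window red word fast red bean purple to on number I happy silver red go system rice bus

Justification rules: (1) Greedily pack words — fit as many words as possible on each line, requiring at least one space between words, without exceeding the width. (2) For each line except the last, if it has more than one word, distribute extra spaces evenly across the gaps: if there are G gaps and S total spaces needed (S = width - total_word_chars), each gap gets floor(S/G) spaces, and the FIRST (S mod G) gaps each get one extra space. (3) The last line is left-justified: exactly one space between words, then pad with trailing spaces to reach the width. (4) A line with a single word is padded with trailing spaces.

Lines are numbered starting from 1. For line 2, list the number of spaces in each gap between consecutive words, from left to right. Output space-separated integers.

Answer: 3 2

Derivation:
Line 1: ['as', 'I', 'distance', 'tired'] (min_width=19, slack=0)
Line 2: ['metal', 'window', 'red'] (min_width=16, slack=3)
Line 3: ['word', 'fast', 'red', 'bean'] (min_width=18, slack=1)
Line 4: ['purple', 'to', 'on', 'number'] (min_width=19, slack=0)
Line 5: ['I', 'happy', 'silver', 'red'] (min_width=18, slack=1)
Line 6: ['go', 'system', 'rice', 'bus'] (min_width=18, slack=1)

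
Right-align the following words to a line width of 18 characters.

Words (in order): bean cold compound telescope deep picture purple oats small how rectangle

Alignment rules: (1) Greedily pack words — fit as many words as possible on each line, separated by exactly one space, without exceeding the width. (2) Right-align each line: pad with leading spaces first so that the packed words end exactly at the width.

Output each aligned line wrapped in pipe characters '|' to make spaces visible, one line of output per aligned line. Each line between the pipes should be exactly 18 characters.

Line 1: ['bean', 'cold', 'compound'] (min_width=18, slack=0)
Line 2: ['telescope', 'deep'] (min_width=14, slack=4)
Line 3: ['picture', 'purple'] (min_width=14, slack=4)
Line 4: ['oats', 'small', 'how'] (min_width=14, slack=4)
Line 5: ['rectangle'] (min_width=9, slack=9)

Answer: |bean cold compound|
|    telescope deep|
|    picture purple|
|    oats small how|
|         rectangle|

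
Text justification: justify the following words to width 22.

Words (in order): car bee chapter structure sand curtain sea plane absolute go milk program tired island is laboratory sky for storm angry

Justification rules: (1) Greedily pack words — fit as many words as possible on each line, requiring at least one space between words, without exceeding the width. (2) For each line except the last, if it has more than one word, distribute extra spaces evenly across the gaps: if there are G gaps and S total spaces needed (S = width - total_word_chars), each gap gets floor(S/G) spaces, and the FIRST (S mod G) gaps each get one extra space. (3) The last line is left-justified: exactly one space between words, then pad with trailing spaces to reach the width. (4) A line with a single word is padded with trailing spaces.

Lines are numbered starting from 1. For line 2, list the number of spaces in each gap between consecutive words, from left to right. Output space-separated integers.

Line 1: ['car', 'bee', 'chapter'] (min_width=15, slack=7)
Line 2: ['structure', 'sand', 'curtain'] (min_width=22, slack=0)
Line 3: ['sea', 'plane', 'absolute', 'go'] (min_width=21, slack=1)
Line 4: ['milk', 'program', 'tired'] (min_width=18, slack=4)
Line 5: ['island', 'is', 'laboratory'] (min_width=20, slack=2)
Line 6: ['sky', 'for', 'storm', 'angry'] (min_width=19, slack=3)

Answer: 1 1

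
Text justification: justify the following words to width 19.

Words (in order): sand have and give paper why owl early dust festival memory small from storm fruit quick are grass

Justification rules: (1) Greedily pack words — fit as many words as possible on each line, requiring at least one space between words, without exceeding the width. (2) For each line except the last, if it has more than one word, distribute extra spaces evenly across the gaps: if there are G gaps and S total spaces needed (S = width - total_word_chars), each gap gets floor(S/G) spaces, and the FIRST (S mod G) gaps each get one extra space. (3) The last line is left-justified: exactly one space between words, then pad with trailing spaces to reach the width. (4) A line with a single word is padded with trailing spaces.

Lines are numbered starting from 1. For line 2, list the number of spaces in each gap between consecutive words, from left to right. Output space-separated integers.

Answer: 1 1 1

Derivation:
Line 1: ['sand', 'have', 'and', 'give'] (min_width=18, slack=1)
Line 2: ['paper', 'why', 'owl', 'early'] (min_width=19, slack=0)
Line 3: ['dust', 'festival'] (min_width=13, slack=6)
Line 4: ['memory', 'small', 'from'] (min_width=17, slack=2)
Line 5: ['storm', 'fruit', 'quick'] (min_width=17, slack=2)
Line 6: ['are', 'grass'] (min_width=9, slack=10)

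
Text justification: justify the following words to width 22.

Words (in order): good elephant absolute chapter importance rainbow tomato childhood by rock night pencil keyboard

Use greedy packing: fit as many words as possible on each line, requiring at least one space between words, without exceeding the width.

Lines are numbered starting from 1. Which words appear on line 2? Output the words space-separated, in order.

Line 1: ['good', 'elephant', 'absolute'] (min_width=22, slack=0)
Line 2: ['chapter', 'importance'] (min_width=18, slack=4)
Line 3: ['rainbow', 'tomato'] (min_width=14, slack=8)
Line 4: ['childhood', 'by', 'rock'] (min_width=17, slack=5)
Line 5: ['night', 'pencil', 'keyboard'] (min_width=21, slack=1)

Answer: chapter importance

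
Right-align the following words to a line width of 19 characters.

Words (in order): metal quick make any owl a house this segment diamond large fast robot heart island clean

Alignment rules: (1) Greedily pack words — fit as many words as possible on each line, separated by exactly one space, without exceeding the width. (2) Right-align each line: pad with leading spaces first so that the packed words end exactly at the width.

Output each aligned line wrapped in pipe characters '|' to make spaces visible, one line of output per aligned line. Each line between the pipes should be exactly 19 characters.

Answer: |   metal quick make|
|    any owl a house|
|       this segment|
| diamond large fast|
| robot heart island|
|              clean|

Derivation:
Line 1: ['metal', 'quick', 'make'] (min_width=16, slack=3)
Line 2: ['any', 'owl', 'a', 'house'] (min_width=15, slack=4)
Line 3: ['this', 'segment'] (min_width=12, slack=7)
Line 4: ['diamond', 'large', 'fast'] (min_width=18, slack=1)
Line 5: ['robot', 'heart', 'island'] (min_width=18, slack=1)
Line 6: ['clean'] (min_width=5, slack=14)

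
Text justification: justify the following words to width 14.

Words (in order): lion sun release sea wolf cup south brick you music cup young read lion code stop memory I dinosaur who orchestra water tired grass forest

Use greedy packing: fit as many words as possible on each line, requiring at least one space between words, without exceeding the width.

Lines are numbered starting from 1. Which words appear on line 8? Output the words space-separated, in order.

Line 1: ['lion', 'sun'] (min_width=8, slack=6)
Line 2: ['release', 'sea'] (min_width=11, slack=3)
Line 3: ['wolf', 'cup', 'south'] (min_width=14, slack=0)
Line 4: ['brick', 'you'] (min_width=9, slack=5)
Line 5: ['music', 'cup'] (min_width=9, slack=5)
Line 6: ['young', 'read'] (min_width=10, slack=4)
Line 7: ['lion', 'code', 'stop'] (min_width=14, slack=0)
Line 8: ['memory', 'I'] (min_width=8, slack=6)
Line 9: ['dinosaur', 'who'] (min_width=12, slack=2)
Line 10: ['orchestra'] (min_width=9, slack=5)
Line 11: ['water', 'tired'] (min_width=11, slack=3)
Line 12: ['grass', 'forest'] (min_width=12, slack=2)

Answer: memory I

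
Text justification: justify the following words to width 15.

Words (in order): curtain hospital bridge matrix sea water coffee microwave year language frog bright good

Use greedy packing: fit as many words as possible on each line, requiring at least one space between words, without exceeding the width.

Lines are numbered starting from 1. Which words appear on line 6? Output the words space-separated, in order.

Answer: language frog

Derivation:
Line 1: ['curtain'] (min_width=7, slack=8)
Line 2: ['hospital', 'bridge'] (min_width=15, slack=0)
Line 3: ['matrix', 'sea'] (min_width=10, slack=5)
Line 4: ['water', 'coffee'] (min_width=12, slack=3)
Line 5: ['microwave', 'year'] (min_width=14, slack=1)
Line 6: ['language', 'frog'] (min_width=13, slack=2)
Line 7: ['bright', 'good'] (min_width=11, slack=4)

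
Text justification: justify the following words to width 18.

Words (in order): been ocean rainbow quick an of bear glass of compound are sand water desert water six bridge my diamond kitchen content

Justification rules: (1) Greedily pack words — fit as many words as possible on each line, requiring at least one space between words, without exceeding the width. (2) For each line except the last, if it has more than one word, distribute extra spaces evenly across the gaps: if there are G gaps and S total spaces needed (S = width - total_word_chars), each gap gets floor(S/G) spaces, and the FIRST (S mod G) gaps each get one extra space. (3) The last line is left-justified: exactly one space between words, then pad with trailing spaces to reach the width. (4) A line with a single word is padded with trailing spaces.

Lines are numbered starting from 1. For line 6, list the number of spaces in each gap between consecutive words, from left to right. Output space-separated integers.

Answer: 2 1

Derivation:
Line 1: ['been', 'ocean', 'rainbow'] (min_width=18, slack=0)
Line 2: ['quick', 'an', 'of', 'bear'] (min_width=16, slack=2)
Line 3: ['glass', 'of', 'compound'] (min_width=17, slack=1)
Line 4: ['are', 'sand', 'water'] (min_width=14, slack=4)
Line 5: ['desert', 'water', 'six'] (min_width=16, slack=2)
Line 6: ['bridge', 'my', 'diamond'] (min_width=17, slack=1)
Line 7: ['kitchen', 'content'] (min_width=15, slack=3)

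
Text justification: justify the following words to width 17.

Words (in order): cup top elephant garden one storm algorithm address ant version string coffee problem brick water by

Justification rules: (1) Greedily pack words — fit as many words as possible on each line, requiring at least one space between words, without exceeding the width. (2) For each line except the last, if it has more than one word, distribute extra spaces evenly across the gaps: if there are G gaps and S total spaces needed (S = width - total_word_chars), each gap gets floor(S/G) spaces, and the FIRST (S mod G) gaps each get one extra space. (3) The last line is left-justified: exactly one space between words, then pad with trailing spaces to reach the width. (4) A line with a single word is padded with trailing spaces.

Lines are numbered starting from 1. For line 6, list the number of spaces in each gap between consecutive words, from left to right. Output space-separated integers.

Line 1: ['cup', 'top', 'elephant'] (min_width=16, slack=1)
Line 2: ['garden', 'one', 'storm'] (min_width=16, slack=1)
Line 3: ['algorithm', 'address'] (min_width=17, slack=0)
Line 4: ['ant', 'version'] (min_width=11, slack=6)
Line 5: ['string', 'coffee'] (min_width=13, slack=4)
Line 6: ['problem', 'brick'] (min_width=13, slack=4)
Line 7: ['water', 'by'] (min_width=8, slack=9)

Answer: 5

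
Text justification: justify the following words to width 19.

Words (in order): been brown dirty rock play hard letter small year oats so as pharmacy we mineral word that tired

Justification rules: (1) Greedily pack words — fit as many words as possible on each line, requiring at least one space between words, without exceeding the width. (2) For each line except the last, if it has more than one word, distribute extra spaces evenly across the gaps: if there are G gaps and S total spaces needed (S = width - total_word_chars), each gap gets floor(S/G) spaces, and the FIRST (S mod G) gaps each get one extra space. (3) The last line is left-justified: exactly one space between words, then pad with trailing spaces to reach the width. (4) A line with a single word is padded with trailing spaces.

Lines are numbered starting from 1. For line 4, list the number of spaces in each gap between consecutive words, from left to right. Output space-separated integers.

Answer: 1 1 1

Derivation:
Line 1: ['been', 'brown', 'dirty'] (min_width=16, slack=3)
Line 2: ['rock', 'play', 'hard'] (min_width=14, slack=5)
Line 3: ['letter', 'small', 'year'] (min_width=17, slack=2)
Line 4: ['oats', 'so', 'as', 'pharmacy'] (min_width=19, slack=0)
Line 5: ['we', 'mineral', 'word'] (min_width=15, slack=4)
Line 6: ['that', 'tired'] (min_width=10, slack=9)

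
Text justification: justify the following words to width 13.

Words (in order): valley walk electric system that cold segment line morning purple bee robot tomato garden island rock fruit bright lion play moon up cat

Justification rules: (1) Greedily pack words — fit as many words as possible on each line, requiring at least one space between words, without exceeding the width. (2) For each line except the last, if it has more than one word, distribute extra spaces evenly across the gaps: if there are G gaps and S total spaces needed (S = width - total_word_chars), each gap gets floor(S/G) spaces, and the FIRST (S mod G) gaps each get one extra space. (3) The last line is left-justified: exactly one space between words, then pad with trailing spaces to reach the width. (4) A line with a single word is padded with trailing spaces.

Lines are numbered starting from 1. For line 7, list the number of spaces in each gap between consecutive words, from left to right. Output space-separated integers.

Line 1: ['valley', 'walk'] (min_width=11, slack=2)
Line 2: ['electric'] (min_width=8, slack=5)
Line 3: ['system', 'that'] (min_width=11, slack=2)
Line 4: ['cold', 'segment'] (min_width=12, slack=1)
Line 5: ['line', 'morning'] (min_width=12, slack=1)
Line 6: ['purple', 'bee'] (min_width=10, slack=3)
Line 7: ['robot', 'tomato'] (min_width=12, slack=1)
Line 8: ['garden', 'island'] (min_width=13, slack=0)
Line 9: ['rock', 'fruit'] (min_width=10, slack=3)
Line 10: ['bright', 'lion'] (min_width=11, slack=2)
Line 11: ['play', 'moon', 'up'] (min_width=12, slack=1)
Line 12: ['cat'] (min_width=3, slack=10)

Answer: 2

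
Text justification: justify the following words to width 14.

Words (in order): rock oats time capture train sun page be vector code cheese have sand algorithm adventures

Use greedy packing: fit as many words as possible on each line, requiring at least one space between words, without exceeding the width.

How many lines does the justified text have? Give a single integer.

Answer: 7

Derivation:
Line 1: ['rock', 'oats', 'time'] (min_width=14, slack=0)
Line 2: ['capture', 'train'] (min_width=13, slack=1)
Line 3: ['sun', 'page', 'be'] (min_width=11, slack=3)
Line 4: ['vector', 'code'] (min_width=11, slack=3)
Line 5: ['cheese', 'have'] (min_width=11, slack=3)
Line 6: ['sand', 'algorithm'] (min_width=14, slack=0)
Line 7: ['adventures'] (min_width=10, slack=4)
Total lines: 7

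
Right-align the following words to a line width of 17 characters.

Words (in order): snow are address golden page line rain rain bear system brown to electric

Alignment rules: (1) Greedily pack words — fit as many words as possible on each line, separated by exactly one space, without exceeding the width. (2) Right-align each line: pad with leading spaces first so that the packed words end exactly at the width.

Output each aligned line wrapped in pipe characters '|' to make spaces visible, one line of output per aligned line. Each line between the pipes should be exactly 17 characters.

Answer: | snow are address|
| golden page line|
|   rain rain bear|
|  system brown to|
|         electric|

Derivation:
Line 1: ['snow', 'are', 'address'] (min_width=16, slack=1)
Line 2: ['golden', 'page', 'line'] (min_width=16, slack=1)
Line 3: ['rain', 'rain', 'bear'] (min_width=14, slack=3)
Line 4: ['system', 'brown', 'to'] (min_width=15, slack=2)
Line 5: ['electric'] (min_width=8, slack=9)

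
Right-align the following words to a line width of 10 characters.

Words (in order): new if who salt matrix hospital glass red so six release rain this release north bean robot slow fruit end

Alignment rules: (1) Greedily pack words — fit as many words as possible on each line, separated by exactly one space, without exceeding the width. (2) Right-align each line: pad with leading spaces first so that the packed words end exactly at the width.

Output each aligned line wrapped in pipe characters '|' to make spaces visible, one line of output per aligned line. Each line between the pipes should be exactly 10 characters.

Answer: |new if who|
|      salt|
|    matrix|
|  hospital|
| glass red|
|    so six|
|   release|
| rain this|
|   release|
|north bean|
|robot slow|
| fruit end|

Derivation:
Line 1: ['new', 'if', 'who'] (min_width=10, slack=0)
Line 2: ['salt'] (min_width=4, slack=6)
Line 3: ['matrix'] (min_width=6, slack=4)
Line 4: ['hospital'] (min_width=8, slack=2)
Line 5: ['glass', 'red'] (min_width=9, slack=1)
Line 6: ['so', 'six'] (min_width=6, slack=4)
Line 7: ['release'] (min_width=7, slack=3)
Line 8: ['rain', 'this'] (min_width=9, slack=1)
Line 9: ['release'] (min_width=7, slack=3)
Line 10: ['north', 'bean'] (min_width=10, slack=0)
Line 11: ['robot', 'slow'] (min_width=10, slack=0)
Line 12: ['fruit', 'end'] (min_width=9, slack=1)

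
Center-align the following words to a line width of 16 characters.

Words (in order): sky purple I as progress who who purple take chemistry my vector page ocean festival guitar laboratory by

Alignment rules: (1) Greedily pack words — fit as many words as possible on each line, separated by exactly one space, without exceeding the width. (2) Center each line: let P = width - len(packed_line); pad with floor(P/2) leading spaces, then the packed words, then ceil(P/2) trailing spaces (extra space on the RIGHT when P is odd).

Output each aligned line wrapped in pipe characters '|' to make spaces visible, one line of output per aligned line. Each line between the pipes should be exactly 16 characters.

Line 1: ['sky', 'purple', 'I', 'as'] (min_width=15, slack=1)
Line 2: ['progress', 'who', 'who'] (min_width=16, slack=0)
Line 3: ['purple', 'take'] (min_width=11, slack=5)
Line 4: ['chemistry', 'my'] (min_width=12, slack=4)
Line 5: ['vector', 'page'] (min_width=11, slack=5)
Line 6: ['ocean', 'festival'] (min_width=14, slack=2)
Line 7: ['guitar'] (min_width=6, slack=10)
Line 8: ['laboratory', 'by'] (min_width=13, slack=3)

Answer: |sky purple I as |
|progress who who|
|  purple take   |
|  chemistry my  |
|  vector page   |
| ocean festival |
|     guitar     |
| laboratory by  |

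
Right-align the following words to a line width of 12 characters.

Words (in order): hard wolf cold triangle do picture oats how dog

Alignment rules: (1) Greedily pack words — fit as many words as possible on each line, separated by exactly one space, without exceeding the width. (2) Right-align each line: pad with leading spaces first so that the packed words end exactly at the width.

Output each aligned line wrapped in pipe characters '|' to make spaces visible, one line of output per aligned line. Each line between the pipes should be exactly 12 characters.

Answer: |   hard wolf|
|        cold|
| triangle do|
|picture oats|
|     how dog|

Derivation:
Line 1: ['hard', 'wolf'] (min_width=9, slack=3)
Line 2: ['cold'] (min_width=4, slack=8)
Line 3: ['triangle', 'do'] (min_width=11, slack=1)
Line 4: ['picture', 'oats'] (min_width=12, slack=0)
Line 5: ['how', 'dog'] (min_width=7, slack=5)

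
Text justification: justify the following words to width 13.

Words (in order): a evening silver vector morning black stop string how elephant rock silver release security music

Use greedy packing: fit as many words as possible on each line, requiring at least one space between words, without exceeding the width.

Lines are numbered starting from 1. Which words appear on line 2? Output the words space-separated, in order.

Line 1: ['a', 'evening'] (min_width=9, slack=4)
Line 2: ['silver', 'vector'] (min_width=13, slack=0)
Line 3: ['morning', 'black'] (min_width=13, slack=0)
Line 4: ['stop', 'string'] (min_width=11, slack=2)
Line 5: ['how', 'elephant'] (min_width=12, slack=1)
Line 6: ['rock', 'silver'] (min_width=11, slack=2)
Line 7: ['release'] (min_width=7, slack=6)
Line 8: ['security'] (min_width=8, slack=5)
Line 9: ['music'] (min_width=5, slack=8)

Answer: silver vector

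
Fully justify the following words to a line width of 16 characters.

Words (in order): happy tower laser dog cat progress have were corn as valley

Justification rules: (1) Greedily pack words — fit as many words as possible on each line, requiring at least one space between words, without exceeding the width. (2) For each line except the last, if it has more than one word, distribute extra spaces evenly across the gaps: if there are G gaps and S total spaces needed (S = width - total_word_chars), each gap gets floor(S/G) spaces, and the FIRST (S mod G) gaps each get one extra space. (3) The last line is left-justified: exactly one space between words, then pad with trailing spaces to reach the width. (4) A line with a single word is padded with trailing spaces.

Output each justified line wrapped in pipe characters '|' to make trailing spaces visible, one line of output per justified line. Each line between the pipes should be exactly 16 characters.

Line 1: ['happy', 'tower'] (min_width=11, slack=5)
Line 2: ['laser', 'dog', 'cat'] (min_width=13, slack=3)
Line 3: ['progress', 'have'] (min_width=13, slack=3)
Line 4: ['were', 'corn', 'as'] (min_width=12, slack=4)
Line 5: ['valley'] (min_width=6, slack=10)

Answer: |happy      tower|
|laser   dog  cat|
|progress    have|
|were   corn   as|
|valley          |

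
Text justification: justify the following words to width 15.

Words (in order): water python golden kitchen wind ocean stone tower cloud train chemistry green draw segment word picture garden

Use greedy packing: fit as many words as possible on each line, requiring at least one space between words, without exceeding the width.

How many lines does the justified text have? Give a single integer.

Line 1: ['water', 'python'] (min_width=12, slack=3)
Line 2: ['golden', 'kitchen'] (min_width=14, slack=1)
Line 3: ['wind', 'ocean'] (min_width=10, slack=5)
Line 4: ['stone', 'tower'] (min_width=11, slack=4)
Line 5: ['cloud', 'train'] (min_width=11, slack=4)
Line 6: ['chemistry', 'green'] (min_width=15, slack=0)
Line 7: ['draw', 'segment'] (min_width=12, slack=3)
Line 8: ['word', 'picture'] (min_width=12, slack=3)
Line 9: ['garden'] (min_width=6, slack=9)
Total lines: 9

Answer: 9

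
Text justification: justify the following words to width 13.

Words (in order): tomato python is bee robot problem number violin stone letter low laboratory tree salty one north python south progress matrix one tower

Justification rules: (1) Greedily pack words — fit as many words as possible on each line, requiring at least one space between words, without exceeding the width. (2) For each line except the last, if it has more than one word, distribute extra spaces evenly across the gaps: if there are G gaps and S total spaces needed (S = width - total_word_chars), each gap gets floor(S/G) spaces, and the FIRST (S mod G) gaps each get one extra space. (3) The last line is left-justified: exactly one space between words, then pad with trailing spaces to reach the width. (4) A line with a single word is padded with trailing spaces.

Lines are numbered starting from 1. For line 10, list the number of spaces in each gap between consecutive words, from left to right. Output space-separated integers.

Line 1: ['tomato', 'python'] (min_width=13, slack=0)
Line 2: ['is', 'bee', 'robot'] (min_width=12, slack=1)
Line 3: ['problem'] (min_width=7, slack=6)
Line 4: ['number', 'violin'] (min_width=13, slack=0)
Line 5: ['stone', 'letter'] (min_width=12, slack=1)
Line 6: ['low'] (min_width=3, slack=10)
Line 7: ['laboratory'] (min_width=10, slack=3)
Line 8: ['tree', 'salty'] (min_width=10, slack=3)
Line 9: ['one', 'north'] (min_width=9, slack=4)
Line 10: ['python', 'south'] (min_width=12, slack=1)
Line 11: ['progress'] (min_width=8, slack=5)
Line 12: ['matrix', 'one'] (min_width=10, slack=3)
Line 13: ['tower'] (min_width=5, slack=8)

Answer: 2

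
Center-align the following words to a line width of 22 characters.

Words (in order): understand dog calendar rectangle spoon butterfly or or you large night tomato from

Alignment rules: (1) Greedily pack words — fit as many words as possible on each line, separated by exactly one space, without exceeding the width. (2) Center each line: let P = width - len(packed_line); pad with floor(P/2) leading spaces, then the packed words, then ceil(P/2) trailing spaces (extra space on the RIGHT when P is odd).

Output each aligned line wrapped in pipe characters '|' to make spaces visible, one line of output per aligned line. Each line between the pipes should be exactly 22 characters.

Answer: |    understand dog    |
|  calendar rectangle  |
|spoon butterfly or or |
|you large night tomato|
|         from         |

Derivation:
Line 1: ['understand', 'dog'] (min_width=14, slack=8)
Line 2: ['calendar', 'rectangle'] (min_width=18, slack=4)
Line 3: ['spoon', 'butterfly', 'or', 'or'] (min_width=21, slack=1)
Line 4: ['you', 'large', 'night', 'tomato'] (min_width=22, slack=0)
Line 5: ['from'] (min_width=4, slack=18)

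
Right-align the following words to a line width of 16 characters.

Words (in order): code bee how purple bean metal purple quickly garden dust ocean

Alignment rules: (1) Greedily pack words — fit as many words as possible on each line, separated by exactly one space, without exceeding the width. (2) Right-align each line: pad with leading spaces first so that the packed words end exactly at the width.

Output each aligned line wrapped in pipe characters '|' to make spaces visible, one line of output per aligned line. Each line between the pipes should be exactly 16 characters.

Line 1: ['code', 'bee', 'how'] (min_width=12, slack=4)
Line 2: ['purple', 'bean'] (min_width=11, slack=5)
Line 3: ['metal', 'purple'] (min_width=12, slack=4)
Line 4: ['quickly', 'garden'] (min_width=14, slack=2)
Line 5: ['dust', 'ocean'] (min_width=10, slack=6)

Answer: |    code bee how|
|     purple bean|
|    metal purple|
|  quickly garden|
|      dust ocean|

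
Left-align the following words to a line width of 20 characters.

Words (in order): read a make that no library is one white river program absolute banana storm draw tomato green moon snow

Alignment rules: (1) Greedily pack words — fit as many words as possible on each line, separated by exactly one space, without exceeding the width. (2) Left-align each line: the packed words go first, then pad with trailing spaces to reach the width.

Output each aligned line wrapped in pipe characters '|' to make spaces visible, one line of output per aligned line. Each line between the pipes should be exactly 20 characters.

Answer: |read a make that no |
|library is one white|
|river program       |
|absolute banana     |
|storm draw tomato   |
|green moon snow     |

Derivation:
Line 1: ['read', 'a', 'make', 'that', 'no'] (min_width=19, slack=1)
Line 2: ['library', 'is', 'one', 'white'] (min_width=20, slack=0)
Line 3: ['river', 'program'] (min_width=13, slack=7)
Line 4: ['absolute', 'banana'] (min_width=15, slack=5)
Line 5: ['storm', 'draw', 'tomato'] (min_width=17, slack=3)
Line 6: ['green', 'moon', 'snow'] (min_width=15, slack=5)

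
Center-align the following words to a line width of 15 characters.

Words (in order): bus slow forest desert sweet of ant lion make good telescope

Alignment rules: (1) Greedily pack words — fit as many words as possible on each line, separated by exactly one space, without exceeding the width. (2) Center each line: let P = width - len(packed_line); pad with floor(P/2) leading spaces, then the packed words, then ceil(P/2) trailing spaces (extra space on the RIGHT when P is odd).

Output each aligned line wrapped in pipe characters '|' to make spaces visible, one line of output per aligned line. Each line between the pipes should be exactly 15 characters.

Line 1: ['bus', 'slow', 'forest'] (min_width=15, slack=0)
Line 2: ['desert', 'sweet', 'of'] (min_width=15, slack=0)
Line 3: ['ant', 'lion', 'make'] (min_width=13, slack=2)
Line 4: ['good', 'telescope'] (min_width=14, slack=1)

Answer: |bus slow forest|
|desert sweet of|
| ant lion make |
|good telescope |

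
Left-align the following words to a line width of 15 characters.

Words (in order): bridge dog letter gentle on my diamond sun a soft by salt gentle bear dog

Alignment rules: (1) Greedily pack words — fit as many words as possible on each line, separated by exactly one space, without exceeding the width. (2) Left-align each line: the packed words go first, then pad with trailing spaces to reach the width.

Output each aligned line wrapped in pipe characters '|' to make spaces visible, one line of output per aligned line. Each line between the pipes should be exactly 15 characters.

Line 1: ['bridge', 'dog'] (min_width=10, slack=5)
Line 2: ['letter', 'gentle'] (min_width=13, slack=2)
Line 3: ['on', 'my', 'diamond'] (min_width=13, slack=2)
Line 4: ['sun', 'a', 'soft', 'by'] (min_width=13, slack=2)
Line 5: ['salt', 'gentle'] (min_width=11, slack=4)
Line 6: ['bear', 'dog'] (min_width=8, slack=7)

Answer: |bridge dog     |
|letter gentle  |
|on my diamond  |
|sun a soft by  |
|salt gentle    |
|bear dog       |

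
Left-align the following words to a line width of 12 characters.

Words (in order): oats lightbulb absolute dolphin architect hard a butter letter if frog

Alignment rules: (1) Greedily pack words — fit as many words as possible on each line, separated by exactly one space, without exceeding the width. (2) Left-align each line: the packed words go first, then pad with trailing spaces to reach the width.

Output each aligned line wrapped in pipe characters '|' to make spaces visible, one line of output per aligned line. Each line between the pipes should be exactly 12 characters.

Line 1: ['oats'] (min_width=4, slack=8)
Line 2: ['lightbulb'] (min_width=9, slack=3)
Line 3: ['absolute'] (min_width=8, slack=4)
Line 4: ['dolphin'] (min_width=7, slack=5)
Line 5: ['architect'] (min_width=9, slack=3)
Line 6: ['hard', 'a'] (min_width=6, slack=6)
Line 7: ['butter'] (min_width=6, slack=6)
Line 8: ['letter', 'if'] (min_width=9, slack=3)
Line 9: ['frog'] (min_width=4, slack=8)

Answer: |oats        |
|lightbulb   |
|absolute    |
|dolphin     |
|architect   |
|hard a      |
|butter      |
|letter if   |
|frog        |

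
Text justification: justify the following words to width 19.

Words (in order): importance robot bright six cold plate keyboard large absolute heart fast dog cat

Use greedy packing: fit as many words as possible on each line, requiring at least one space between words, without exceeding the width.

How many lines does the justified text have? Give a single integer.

Answer: 5

Derivation:
Line 1: ['importance', 'robot'] (min_width=16, slack=3)
Line 2: ['bright', 'six', 'cold'] (min_width=15, slack=4)
Line 3: ['plate', 'keyboard'] (min_width=14, slack=5)
Line 4: ['large', 'absolute'] (min_width=14, slack=5)
Line 5: ['heart', 'fast', 'dog', 'cat'] (min_width=18, slack=1)
Total lines: 5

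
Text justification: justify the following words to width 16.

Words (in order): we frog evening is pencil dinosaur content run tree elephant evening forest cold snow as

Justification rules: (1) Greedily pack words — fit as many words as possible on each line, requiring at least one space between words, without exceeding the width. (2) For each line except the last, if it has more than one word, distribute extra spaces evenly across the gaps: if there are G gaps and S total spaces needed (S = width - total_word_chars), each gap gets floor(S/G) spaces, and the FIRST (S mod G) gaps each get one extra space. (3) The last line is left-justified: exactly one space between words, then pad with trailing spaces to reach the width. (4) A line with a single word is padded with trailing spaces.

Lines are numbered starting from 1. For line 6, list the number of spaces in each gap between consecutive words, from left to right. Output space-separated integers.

Answer: 1 1

Derivation:
Line 1: ['we', 'frog', 'evening'] (min_width=15, slack=1)
Line 2: ['is', 'pencil'] (min_width=9, slack=7)
Line 3: ['dinosaur', 'content'] (min_width=16, slack=0)
Line 4: ['run', 'tree'] (min_width=8, slack=8)
Line 5: ['elephant', 'evening'] (min_width=16, slack=0)
Line 6: ['forest', 'cold', 'snow'] (min_width=16, slack=0)
Line 7: ['as'] (min_width=2, slack=14)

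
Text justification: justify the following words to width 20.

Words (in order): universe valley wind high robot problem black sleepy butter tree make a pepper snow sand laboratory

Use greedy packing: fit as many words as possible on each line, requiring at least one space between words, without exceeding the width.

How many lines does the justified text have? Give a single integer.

Line 1: ['universe', 'valley', 'wind'] (min_width=20, slack=0)
Line 2: ['high', 'robot', 'problem'] (min_width=18, slack=2)
Line 3: ['black', 'sleepy', 'butter'] (min_width=19, slack=1)
Line 4: ['tree', 'make', 'a', 'pepper'] (min_width=18, slack=2)
Line 5: ['snow', 'sand', 'laboratory'] (min_width=20, slack=0)
Total lines: 5

Answer: 5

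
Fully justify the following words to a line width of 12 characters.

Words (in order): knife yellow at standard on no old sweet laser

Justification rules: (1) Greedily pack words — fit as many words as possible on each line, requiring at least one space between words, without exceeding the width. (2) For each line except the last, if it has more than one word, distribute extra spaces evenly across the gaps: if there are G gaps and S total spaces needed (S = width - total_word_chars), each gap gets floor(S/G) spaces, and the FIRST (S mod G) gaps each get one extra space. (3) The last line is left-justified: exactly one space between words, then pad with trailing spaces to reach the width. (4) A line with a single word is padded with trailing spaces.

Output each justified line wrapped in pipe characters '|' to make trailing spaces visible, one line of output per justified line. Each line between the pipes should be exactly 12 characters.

Line 1: ['knife', 'yellow'] (min_width=12, slack=0)
Line 2: ['at', 'standard'] (min_width=11, slack=1)
Line 3: ['on', 'no', 'old'] (min_width=9, slack=3)
Line 4: ['sweet', 'laser'] (min_width=11, slack=1)

Answer: |knife yellow|
|at  standard|
|on   no  old|
|sweet laser |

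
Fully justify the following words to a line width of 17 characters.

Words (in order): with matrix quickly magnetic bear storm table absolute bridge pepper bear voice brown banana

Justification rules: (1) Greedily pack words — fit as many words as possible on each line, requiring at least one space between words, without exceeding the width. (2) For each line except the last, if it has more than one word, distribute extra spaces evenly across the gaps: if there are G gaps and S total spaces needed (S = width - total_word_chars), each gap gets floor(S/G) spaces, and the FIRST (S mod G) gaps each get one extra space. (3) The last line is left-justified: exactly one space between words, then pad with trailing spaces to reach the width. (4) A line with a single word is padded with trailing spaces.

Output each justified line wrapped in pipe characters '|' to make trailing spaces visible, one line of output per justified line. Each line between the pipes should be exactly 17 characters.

Line 1: ['with', 'matrix'] (min_width=11, slack=6)
Line 2: ['quickly', 'magnetic'] (min_width=16, slack=1)
Line 3: ['bear', 'storm', 'table'] (min_width=16, slack=1)
Line 4: ['absolute', 'bridge'] (min_width=15, slack=2)
Line 5: ['pepper', 'bear', 'voice'] (min_width=17, slack=0)
Line 6: ['brown', 'banana'] (min_width=12, slack=5)

Answer: |with       matrix|
|quickly  magnetic|
|bear  storm table|
|absolute   bridge|
|pepper bear voice|
|brown banana     |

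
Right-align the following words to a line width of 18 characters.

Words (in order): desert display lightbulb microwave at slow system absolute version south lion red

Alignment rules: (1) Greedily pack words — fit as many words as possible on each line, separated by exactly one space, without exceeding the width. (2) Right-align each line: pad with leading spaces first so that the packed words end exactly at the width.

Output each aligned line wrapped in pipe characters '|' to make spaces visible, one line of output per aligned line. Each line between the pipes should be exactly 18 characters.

Line 1: ['desert', 'display'] (min_width=14, slack=4)
Line 2: ['lightbulb'] (min_width=9, slack=9)
Line 3: ['microwave', 'at', 'slow'] (min_width=17, slack=1)
Line 4: ['system', 'absolute'] (min_width=15, slack=3)
Line 5: ['version', 'south', 'lion'] (min_width=18, slack=0)
Line 6: ['red'] (min_width=3, slack=15)

Answer: |    desert display|
|         lightbulb|
| microwave at slow|
|   system absolute|
|version south lion|
|               red|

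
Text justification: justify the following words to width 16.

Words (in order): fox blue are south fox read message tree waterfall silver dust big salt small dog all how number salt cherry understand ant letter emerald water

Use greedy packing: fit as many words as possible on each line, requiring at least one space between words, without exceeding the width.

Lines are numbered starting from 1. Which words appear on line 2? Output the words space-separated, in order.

Line 1: ['fox', 'blue', 'are'] (min_width=12, slack=4)
Line 2: ['south', 'fox', 'read'] (min_width=14, slack=2)
Line 3: ['message', 'tree'] (min_width=12, slack=4)
Line 4: ['waterfall', 'silver'] (min_width=16, slack=0)
Line 5: ['dust', 'big', 'salt'] (min_width=13, slack=3)
Line 6: ['small', 'dog', 'all'] (min_width=13, slack=3)
Line 7: ['how', 'number', 'salt'] (min_width=15, slack=1)
Line 8: ['cherry'] (min_width=6, slack=10)
Line 9: ['understand', 'ant'] (min_width=14, slack=2)
Line 10: ['letter', 'emerald'] (min_width=14, slack=2)
Line 11: ['water'] (min_width=5, slack=11)

Answer: south fox read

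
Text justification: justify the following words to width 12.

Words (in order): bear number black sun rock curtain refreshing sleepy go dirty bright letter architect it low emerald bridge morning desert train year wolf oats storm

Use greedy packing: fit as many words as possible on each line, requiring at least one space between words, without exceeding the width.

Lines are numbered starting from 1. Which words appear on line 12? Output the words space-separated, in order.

Answer: desert train

Derivation:
Line 1: ['bear', 'number'] (min_width=11, slack=1)
Line 2: ['black', 'sun'] (min_width=9, slack=3)
Line 3: ['rock', 'curtain'] (min_width=12, slack=0)
Line 4: ['refreshing'] (min_width=10, slack=2)
Line 5: ['sleepy', 'go'] (min_width=9, slack=3)
Line 6: ['dirty', 'bright'] (min_width=12, slack=0)
Line 7: ['letter'] (min_width=6, slack=6)
Line 8: ['architect', 'it'] (min_width=12, slack=0)
Line 9: ['low', 'emerald'] (min_width=11, slack=1)
Line 10: ['bridge'] (min_width=6, slack=6)
Line 11: ['morning'] (min_width=7, slack=5)
Line 12: ['desert', 'train'] (min_width=12, slack=0)
Line 13: ['year', 'wolf'] (min_width=9, slack=3)
Line 14: ['oats', 'storm'] (min_width=10, slack=2)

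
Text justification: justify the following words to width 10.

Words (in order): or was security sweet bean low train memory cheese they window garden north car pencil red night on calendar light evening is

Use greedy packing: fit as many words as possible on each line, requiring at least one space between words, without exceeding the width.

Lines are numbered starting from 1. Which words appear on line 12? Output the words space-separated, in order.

Line 1: ['or', 'was'] (min_width=6, slack=4)
Line 2: ['security'] (min_width=8, slack=2)
Line 3: ['sweet', 'bean'] (min_width=10, slack=0)
Line 4: ['low', 'train'] (min_width=9, slack=1)
Line 5: ['memory'] (min_width=6, slack=4)
Line 6: ['cheese'] (min_width=6, slack=4)
Line 7: ['they'] (min_width=4, slack=6)
Line 8: ['window'] (min_width=6, slack=4)
Line 9: ['garden'] (min_width=6, slack=4)
Line 10: ['north', 'car'] (min_width=9, slack=1)
Line 11: ['pencil', 'red'] (min_width=10, slack=0)
Line 12: ['night', 'on'] (min_width=8, slack=2)
Line 13: ['calendar'] (min_width=8, slack=2)
Line 14: ['light'] (min_width=5, slack=5)
Line 15: ['evening', 'is'] (min_width=10, slack=0)

Answer: night on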